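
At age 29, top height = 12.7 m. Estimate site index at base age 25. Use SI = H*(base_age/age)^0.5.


Formula: SI = H_dom * (base_age / age)^0.5
Age ratio = 25 / 29 = 0.86207
sqrt(age_ratio) = 0.92848
SI = 12.7 * 0.92848 = 11.8 m

11.8


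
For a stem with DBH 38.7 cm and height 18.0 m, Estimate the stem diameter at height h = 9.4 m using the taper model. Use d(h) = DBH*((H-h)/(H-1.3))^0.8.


Taper: d(h) = DBH * ((H - h) / (H - 1.3))^0.8
Numerator = H - h = 18.0 - 9.4 = 8.6 m
Denominator = H - 1.3 = 18.0 - 1.3 = 16.7 m
Ratio = 8.6 / 16.7 = 0.51497
d = 38.7 * 0.51497^0.8 = 22.8 cm

22.8


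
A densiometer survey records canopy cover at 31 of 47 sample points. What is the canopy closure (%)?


Formula: Canopy closure = covered points / total points * 100
Closure = 31 / 47 * 100
Closure = 0.6596 * 100 = 66.0%

66.0


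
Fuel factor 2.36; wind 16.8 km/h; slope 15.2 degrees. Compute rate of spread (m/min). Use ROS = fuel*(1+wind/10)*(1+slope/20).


Formula: ROS = fuel * (1 + wind/10) * (1 + slope/20)
Wind factor = 1 + 16.8/10 = 2.68
Slope factor = 1 + 15.2/20 = 1.76
ROS = 2.36 * 2.68 * 1.76 = 11.13 m/min

11.13


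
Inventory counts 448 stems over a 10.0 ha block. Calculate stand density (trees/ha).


Formula: Stand Density = N_trees / Area_ha
Density = 448 trees / 10.0 ha
Density = 45 trees/ha

45


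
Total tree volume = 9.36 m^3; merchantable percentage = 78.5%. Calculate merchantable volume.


Formula: MV = V_total * (merchantable_pct / 100)
Merchantable fraction = 78.5% / 100 = 0.785
MV = 9.36 m^3 * 0.785 = 7.348 m^3

7.348


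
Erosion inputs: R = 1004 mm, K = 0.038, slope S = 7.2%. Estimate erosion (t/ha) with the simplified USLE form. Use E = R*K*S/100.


Formula: E = R * K * S / 100  (simplified USLE)
R * K = 1004 * 0.038 = 38.152
E = 38.152 * 7.2 / 100 = 2.75 t/ha

2.75


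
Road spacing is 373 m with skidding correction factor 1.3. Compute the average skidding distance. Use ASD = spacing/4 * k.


Formula: ASD = (spacing / 4) * correction
Uncorrected distance = spacing / 4 = 373 / 4 = 93.25 m
ASD = 93.25 * 1.3 = 121 m

121


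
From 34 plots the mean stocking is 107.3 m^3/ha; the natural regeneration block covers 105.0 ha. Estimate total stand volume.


Formula: Total Volume = Mean Volume per ha * Total Area
Total Volume = 107.3 m^3/ha * 105.0 ha
Total Volume = 11267 m^3

11267


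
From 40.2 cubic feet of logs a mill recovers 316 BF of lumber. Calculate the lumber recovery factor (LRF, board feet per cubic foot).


Formula: LRF = Lumber Output (BF) / Log Input (ft^3)
LRF = 316 BF / 40.2 ft^3
LRF = 7.86 BF/ft^3

7.86


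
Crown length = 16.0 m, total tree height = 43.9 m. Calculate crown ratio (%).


Formula: Crown Ratio = (Crown Length / Total Height) * 100
CR = (16.0 m / 43.9 m) * 100
CR = 0.3645 * 100 = 36.4%

36.4


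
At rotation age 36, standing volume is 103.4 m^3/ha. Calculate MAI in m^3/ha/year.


Formula: MAI = Total Volume / Stand Age
MAI = 103.4 m^3/ha / 36 years
MAI = 2.87 m^3/ha/year

2.87


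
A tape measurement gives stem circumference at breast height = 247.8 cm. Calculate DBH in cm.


Formula: DBH = C / pi
DBH = 247.8 / pi
pi = 3.14159...
DBH = 78.9 cm

78.9


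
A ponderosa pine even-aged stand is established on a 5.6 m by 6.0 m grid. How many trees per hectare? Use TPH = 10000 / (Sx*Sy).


Formula: TPH = 10000 m^2/ha / (spacing_x * spacing_y)
Area per tree = 5.6 m * 6.0 m = 33.6 m^2
TPH = 10000 / 33.6 = 298 trees/ha

298


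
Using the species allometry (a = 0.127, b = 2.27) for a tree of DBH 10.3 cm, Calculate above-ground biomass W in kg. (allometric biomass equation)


Formula: W = a * DBH^b  (allometric power law)
DBH^b = 10.3^2.27 = 199.1317
W = 0.127 * 199.1317 = 25.3 kg

25.3


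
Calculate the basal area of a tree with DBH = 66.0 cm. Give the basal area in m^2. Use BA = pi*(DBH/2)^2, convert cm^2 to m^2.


Formula: BA = pi * (DBH/2)^2 / 10000  (cm^2 to m^2)
Radius = DBH/2 = 66.0/2 = 33.0 cm
BA = pi * 33.0^2 / 10000
   = 3421.1944 cm^2 / 10000
   = 0.3421 m^2

0.3421


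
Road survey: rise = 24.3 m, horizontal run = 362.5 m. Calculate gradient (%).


Formula: Gradient = rise / run * 100
Gradient = 24.3 / 362.5 * 100 = 6.7%

6.7


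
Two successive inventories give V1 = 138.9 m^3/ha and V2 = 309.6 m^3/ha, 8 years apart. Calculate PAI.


Formula: PAI = (V_T2 - V_T1) / (T2 - T1)
Volume increment = 309.6 - 138.9 = 170.7 m^3/ha
PAI = 170.7 / 8 = 21.34 m^3/ha/year

21.34


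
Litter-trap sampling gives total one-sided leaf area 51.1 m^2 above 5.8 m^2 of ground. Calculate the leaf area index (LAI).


Formula: LAI = total leaf area / ground area  (dimensionless)
LAI = 51.1 m^2 / 5.8 m^2
LAI = 8.81

8.81


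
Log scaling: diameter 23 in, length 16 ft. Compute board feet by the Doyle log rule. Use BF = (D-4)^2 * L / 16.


Doyle: BF = (D - 4)^2 * L / 16
Adjusted diameter = 23 - 4 = 19 in
(D-4)^2 = 19^2 = 361
BF = 361 * 16 / 16 = 361 BF

361


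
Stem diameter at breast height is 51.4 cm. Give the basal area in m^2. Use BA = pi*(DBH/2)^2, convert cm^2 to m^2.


Formula: BA = pi * (DBH/2)^2 / 10000  (cm^2 to m^2)
Radius = DBH/2 = 51.4/2 = 25.7 cm
BA = pi * 25.7^2 / 10000
   = 2074.9905 cm^2 / 10000
   = 0.2075 m^2

0.2075


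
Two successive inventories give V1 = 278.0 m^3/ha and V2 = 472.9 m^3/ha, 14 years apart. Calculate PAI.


Formula: PAI = (V_T2 - V_T1) / (T2 - T1)
Volume increment = 472.9 - 278.0 = 194.9 m^3/ha
PAI = 194.9 / 14 = 13.92 m^3/ha/year

13.92


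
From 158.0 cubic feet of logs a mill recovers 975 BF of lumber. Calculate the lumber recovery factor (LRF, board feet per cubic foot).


Formula: LRF = Lumber Output (BF) / Log Input (ft^3)
LRF = 975 BF / 158.0 ft^3
LRF = 6.17 BF/ft^3

6.17


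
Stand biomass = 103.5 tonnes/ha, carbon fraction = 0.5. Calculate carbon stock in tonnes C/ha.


Formula: Carbon Stock = Biomass * Carbon Fraction
C = 103.5 t/ha * 0.5
C = 51.8 t C/ha

51.8


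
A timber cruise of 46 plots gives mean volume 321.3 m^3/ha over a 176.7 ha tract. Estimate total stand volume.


Formula: Total Volume = Mean Volume per ha * Total Area
Total Volume = 321.3 m^3/ha * 176.7 ha
Total Volume = 56774 m^3

56774


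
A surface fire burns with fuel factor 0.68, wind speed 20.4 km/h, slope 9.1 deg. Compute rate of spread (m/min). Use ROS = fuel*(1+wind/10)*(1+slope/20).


Formula: ROS = fuel * (1 + wind/10) * (1 + slope/20)
Wind factor = 1 + 20.4/10 = 3.04
Slope factor = 1 + 9.1/20 = 1.455
ROS = 0.68 * 3.04 * 1.455 = 3.01 m/min

3.01


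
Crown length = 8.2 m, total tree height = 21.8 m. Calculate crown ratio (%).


Formula: Crown Ratio = (Crown Length / Total Height) * 100
CR = (8.2 m / 21.8 m) * 100
CR = 0.3761 * 100 = 37.6%

37.6


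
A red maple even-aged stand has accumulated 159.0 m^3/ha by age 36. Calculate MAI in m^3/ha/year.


Formula: MAI = Total Volume / Stand Age
MAI = 159.0 m^3/ha / 36 years
MAI = 4.42 m^3/ha/year

4.42


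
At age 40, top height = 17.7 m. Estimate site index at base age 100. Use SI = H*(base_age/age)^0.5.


Formula: SI = H_dom * (base_age / age)^0.5
Age ratio = 100 / 40 = 2.5
sqrt(age_ratio) = 1.58114
SI = 17.7 * 1.58114 = 28.0 m

28.0


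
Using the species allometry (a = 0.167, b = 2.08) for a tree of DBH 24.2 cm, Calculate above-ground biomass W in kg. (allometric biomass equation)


Formula: W = a * DBH^b  (allometric power law)
DBH^b = 24.2^2.08 = 755.6766
W = 0.167 * 755.6766 = 126.2 kg

126.2


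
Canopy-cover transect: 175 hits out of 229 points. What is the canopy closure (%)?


Formula: Canopy closure = covered points / total points * 100
Closure = 175 / 229 * 100
Closure = 0.7642 * 100 = 76.4%

76.4


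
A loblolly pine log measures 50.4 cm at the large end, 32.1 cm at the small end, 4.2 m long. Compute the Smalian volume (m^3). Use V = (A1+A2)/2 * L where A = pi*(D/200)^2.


Smalian: V = (A1 + A2)/2 * L,  A = pi*(D/200)^2
A1 = pi*(50.4/200)^2 = 0.199504 m^2
A2 = pi*(32.1/200)^2 = 0.080928 m^2
V = (0.199504+0.080928)/2*4.2 = 0.5889 m^3

0.5889


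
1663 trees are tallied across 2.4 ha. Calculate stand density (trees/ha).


Formula: Stand Density = N_trees / Area_ha
Density = 1663 trees / 2.4 ha
Density = 693 trees/ha

693


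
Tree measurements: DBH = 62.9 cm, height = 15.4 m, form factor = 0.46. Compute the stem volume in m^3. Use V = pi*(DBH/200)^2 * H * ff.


Formula: V = pi * (DBH/200)^2 * H * ff
Radius = DBH/200 = 62.9/200 = 0.3145 m
Radius^2 = 0.3145^2 = 0.09891025 m^2
V = pi * 0.09891025 * 15.4 * 0.46
V = 2.201 m^3

2.201


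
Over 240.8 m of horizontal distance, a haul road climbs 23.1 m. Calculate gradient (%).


Formula: Gradient = rise / run * 100
Gradient = 23.1 / 240.8 * 100 = 9.6%

9.6


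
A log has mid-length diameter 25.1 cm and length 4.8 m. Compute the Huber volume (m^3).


Huber: V = Am * L,  Am = pi*(Dm/200)^2
Am = pi*(25.1/200)^2 = 0.049481 m^2
V = 0.049481*4.8 = 0.2375 m^3

0.2375


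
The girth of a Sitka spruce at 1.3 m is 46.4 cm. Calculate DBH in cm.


Formula: DBH = C / pi
DBH = 46.4 / pi
pi = 3.14159...
DBH = 14.8 cm

14.8


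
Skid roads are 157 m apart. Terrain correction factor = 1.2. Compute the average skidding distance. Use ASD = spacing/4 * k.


Formula: ASD = (spacing / 4) * correction
Uncorrected distance = spacing / 4 = 157 / 4 = 39.25 m
ASD = 39.25 * 1.2 = 47 m

47


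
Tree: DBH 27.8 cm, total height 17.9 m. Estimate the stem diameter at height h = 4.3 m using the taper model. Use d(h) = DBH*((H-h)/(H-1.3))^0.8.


Taper: d(h) = DBH * ((H - h) / (H - 1.3))^0.8
Numerator = H - h = 17.9 - 4.3 = 13.6 m
Denominator = H - 1.3 = 17.9 - 1.3 = 16.6 m
Ratio = 13.6 / 16.6 = 0.81928
d = 27.8 * 0.81928^0.8 = 23.7 cm

23.7


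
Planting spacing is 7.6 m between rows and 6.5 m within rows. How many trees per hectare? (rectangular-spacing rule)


Formula: TPH = 10000 m^2/ha / (spacing_x * spacing_y)
Area per tree = 7.6 m * 6.5 m = 49.4 m^2
TPH = 10000 / 49.4 = 202 trees/ha

202


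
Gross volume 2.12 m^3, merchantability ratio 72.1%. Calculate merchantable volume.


Formula: MV = V_total * (merchantable_pct / 100)
Merchantable fraction = 72.1% / 100 = 0.721
MV = 2.12 m^3 * 0.721 = 1.529 m^3

1.529


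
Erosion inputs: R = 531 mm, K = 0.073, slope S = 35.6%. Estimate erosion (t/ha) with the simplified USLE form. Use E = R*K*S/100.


Formula: E = R * K * S / 100  (simplified USLE)
R * K = 531 * 0.073 = 38.763
E = 38.763 * 35.6 / 100 = 13.8 t/ha

13.8


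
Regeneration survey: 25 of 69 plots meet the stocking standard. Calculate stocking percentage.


Formula: Stocking % = stocked plots / total plots * 100
Stocking = 25 / 69 * 100
Stocking = 0.3623 * 100 = 36.2%

36.2


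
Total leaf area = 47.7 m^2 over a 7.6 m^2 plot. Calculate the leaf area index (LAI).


Formula: LAI = total leaf area / ground area  (dimensionless)
LAI = 47.7 m^2 / 7.6 m^2
LAI = 6.28

6.28


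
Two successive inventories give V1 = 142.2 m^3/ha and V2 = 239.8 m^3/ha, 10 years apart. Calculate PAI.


Formula: PAI = (V_T2 - V_T1) / (T2 - T1)
Volume increment = 239.8 - 142.2 = 97.6 m^3/ha
PAI = 97.6 / 10 = 9.76 m^3/ha/year

9.76


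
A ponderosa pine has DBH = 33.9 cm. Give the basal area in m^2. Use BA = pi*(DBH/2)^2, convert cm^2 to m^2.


Formula: BA = pi * (DBH/2)^2 / 10000  (cm^2 to m^2)
Radius = DBH/2 = 33.9/2 = 16.95 cm
BA = pi * 16.95^2 / 10000
   = 902.5874 cm^2 / 10000
   = 0.0903 m^2

0.0903


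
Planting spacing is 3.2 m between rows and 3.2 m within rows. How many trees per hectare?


Formula: TPH = 10000 m^2/ha / (spacing_x * spacing_y)
Area per tree = 3.2 m * 3.2 m = 10.24 m^2
TPH = 10000 / 10.24 = 977 trees/ha

977


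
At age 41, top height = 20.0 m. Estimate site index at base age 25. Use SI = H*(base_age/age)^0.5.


Formula: SI = H_dom * (base_age / age)^0.5
Age ratio = 25 / 41 = 0.60976
sqrt(age_ratio) = 0.78087
SI = 20.0 * 0.78087 = 15.6 m

15.6


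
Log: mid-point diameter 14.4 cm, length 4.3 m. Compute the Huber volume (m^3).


Huber: V = Am * L,  Am = pi*(Dm/200)^2
Am = pi*(14.4/200)^2 = 0.016286 m^2
V = 0.016286*4.3 = 0.07 m^3

0.07


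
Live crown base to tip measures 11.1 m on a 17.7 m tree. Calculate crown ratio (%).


Formula: Crown Ratio = (Crown Length / Total Height) * 100
CR = (11.1 m / 17.7 m) * 100
CR = 0.6271 * 100 = 62.7%

62.7


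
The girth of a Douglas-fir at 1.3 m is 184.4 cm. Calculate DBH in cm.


Formula: DBH = C / pi
DBH = 184.4 / pi
pi = 3.14159...
DBH = 58.7 cm

58.7


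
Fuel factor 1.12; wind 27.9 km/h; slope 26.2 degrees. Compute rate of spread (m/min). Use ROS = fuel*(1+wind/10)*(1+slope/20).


Formula: ROS = fuel * (1 + wind/10) * (1 + slope/20)
Wind factor = 1 + 27.9/10 = 3.79
Slope factor = 1 + 26.2/20 = 2.31
ROS = 1.12 * 3.79 * 2.31 = 9.81 m/min

9.81


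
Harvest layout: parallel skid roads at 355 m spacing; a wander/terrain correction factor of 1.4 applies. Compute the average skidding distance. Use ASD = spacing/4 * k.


Formula: ASD = (spacing / 4) * correction
Uncorrected distance = spacing / 4 = 355 / 4 = 88.75 m
ASD = 88.75 * 1.4 = 124 m

124


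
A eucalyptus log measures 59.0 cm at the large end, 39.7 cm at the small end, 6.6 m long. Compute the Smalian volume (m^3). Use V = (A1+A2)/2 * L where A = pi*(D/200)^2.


Smalian: V = (A1 + A2)/2 * L,  A = pi*(D/200)^2
A1 = pi*(59.0/200)^2 = 0.273397 m^2
A2 = pi*(39.7/200)^2 = 0.123786 m^2
V = (0.273397+0.123786)/2*6.6 = 1.3107 m^3

1.3107


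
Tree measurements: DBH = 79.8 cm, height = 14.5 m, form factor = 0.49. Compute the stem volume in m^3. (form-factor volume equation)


Formula: V = pi * (DBH/200)^2 * H * ff
Radius = DBH/200 = 79.8/200 = 0.399 m
Radius^2 = 0.399^2 = 0.159201 m^2
V = pi * 0.159201 * 14.5 * 0.49
V = 3.554 m^3

3.554


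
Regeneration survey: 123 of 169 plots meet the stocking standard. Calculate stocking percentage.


Formula: Stocking % = stocked plots / total plots * 100
Stocking = 123 / 169 * 100
Stocking = 0.7278 * 100 = 72.8%

72.8


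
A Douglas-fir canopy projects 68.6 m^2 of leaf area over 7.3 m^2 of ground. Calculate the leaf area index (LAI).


Formula: LAI = total leaf area / ground area  (dimensionless)
LAI = 68.6 m^2 / 7.3 m^2
LAI = 9.4

9.4


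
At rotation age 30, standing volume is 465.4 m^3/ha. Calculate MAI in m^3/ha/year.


Formula: MAI = Total Volume / Stand Age
MAI = 465.4 m^3/ha / 30 years
MAI = 15.51 m^3/ha/year

15.51


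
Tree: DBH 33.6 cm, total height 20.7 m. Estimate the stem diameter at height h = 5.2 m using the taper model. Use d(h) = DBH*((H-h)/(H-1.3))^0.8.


Taper: d(h) = DBH * ((H - h) / (H - 1.3))^0.8
Numerator = H - h = 20.7 - 5.2 = 15.5 m
Denominator = H - 1.3 = 20.7 - 1.3 = 19.4 m
Ratio = 15.5 / 19.4 = 0.79897
d = 33.6 * 0.79897^0.8 = 28.1 cm

28.1


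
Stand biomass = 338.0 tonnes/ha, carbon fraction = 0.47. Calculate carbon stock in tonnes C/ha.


Formula: Carbon Stock = Biomass * Carbon Fraction
C = 338.0 t/ha * 0.47
C = 158.9 t C/ha

158.9


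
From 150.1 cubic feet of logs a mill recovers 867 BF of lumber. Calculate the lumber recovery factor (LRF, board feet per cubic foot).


Formula: LRF = Lumber Output (BF) / Log Input (ft^3)
LRF = 867 BF / 150.1 ft^3
LRF = 5.78 BF/ft^3

5.78


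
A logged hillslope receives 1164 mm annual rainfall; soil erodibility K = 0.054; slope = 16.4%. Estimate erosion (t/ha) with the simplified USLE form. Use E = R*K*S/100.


Formula: E = R * K * S / 100  (simplified USLE)
R * K = 1164 * 0.054 = 62.856
E = 62.856 * 16.4 / 100 = 10.31 t/ha

10.31


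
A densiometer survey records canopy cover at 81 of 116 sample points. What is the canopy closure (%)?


Formula: Canopy closure = covered points / total points * 100
Closure = 81 / 116 * 100
Closure = 0.6983 * 100 = 69.8%

69.8


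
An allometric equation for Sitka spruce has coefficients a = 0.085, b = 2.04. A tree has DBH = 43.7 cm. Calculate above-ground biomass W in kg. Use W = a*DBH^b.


Formula: W = a * DBH^b  (allometric power law)
DBH^b = 43.7^2.04 = 2221.1717
W = 0.085 * 2221.1717 = 188.8 kg

188.8


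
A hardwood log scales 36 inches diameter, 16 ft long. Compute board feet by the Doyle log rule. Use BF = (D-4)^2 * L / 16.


Doyle: BF = (D - 4)^2 * L / 16
Adjusted diameter = 36 - 4 = 32 in
(D-4)^2 = 32^2 = 1024
BF = 1024 * 16 / 16 = 1024 BF

1024


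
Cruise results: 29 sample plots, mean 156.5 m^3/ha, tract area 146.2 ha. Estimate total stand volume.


Formula: Total Volume = Mean Volume per ha * Total Area
Total Volume = 156.5 m^3/ha * 146.2 ha
Total Volume = 22880 m^3

22880


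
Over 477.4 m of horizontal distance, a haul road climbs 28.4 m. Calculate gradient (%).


Formula: Gradient = rise / run * 100
Gradient = 28.4 / 477.4 * 100 = 5.9%

5.9


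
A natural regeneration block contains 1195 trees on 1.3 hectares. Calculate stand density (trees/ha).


Formula: Stand Density = N_trees / Area_ha
Density = 1195 trees / 1.3 ha
Density = 919 trees/ha

919


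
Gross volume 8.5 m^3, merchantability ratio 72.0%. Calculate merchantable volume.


Formula: MV = V_total * (merchantable_pct / 100)
Merchantable fraction = 72.0% / 100 = 0.72
MV = 8.5 m^3 * 0.72 = 6.12 m^3

6.12


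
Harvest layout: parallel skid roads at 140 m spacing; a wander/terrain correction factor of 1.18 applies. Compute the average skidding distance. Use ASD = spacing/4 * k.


Formula: ASD = (spacing / 4) * correction
Uncorrected distance = spacing / 4 = 140 / 4 = 35 m
ASD = 35 * 1.18 = 41 m

41


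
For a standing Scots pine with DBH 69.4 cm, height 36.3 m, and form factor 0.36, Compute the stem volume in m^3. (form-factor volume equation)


Formula: V = pi * (DBH/200)^2 * H * ff
Radius = DBH/200 = 69.4/200 = 0.347 m
Radius^2 = 0.347^2 = 0.120409 m^2
V = pi * 0.120409 * 36.3 * 0.36
V = 4.943 m^3

4.943


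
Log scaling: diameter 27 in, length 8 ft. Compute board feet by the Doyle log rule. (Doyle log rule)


Doyle: BF = (D - 4)^2 * L / 16
Adjusted diameter = 27 - 4 = 23 in
(D-4)^2 = 23^2 = 529
BF = 529 * 8 / 16 = 265 BF

265


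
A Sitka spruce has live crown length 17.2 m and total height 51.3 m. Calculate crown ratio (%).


Formula: Crown Ratio = (Crown Length / Total Height) * 100
CR = (17.2 m / 51.3 m) * 100
CR = 0.3353 * 100 = 33.5%

33.5


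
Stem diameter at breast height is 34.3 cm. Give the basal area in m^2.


Formula: BA = pi * (DBH/2)^2 / 10000  (cm^2 to m^2)
Radius = DBH/2 = 34.3/2 = 17.15 cm
BA = pi * 17.15^2 / 10000
   = 924.0131 cm^2 / 10000
   = 0.0924 m^2

0.0924


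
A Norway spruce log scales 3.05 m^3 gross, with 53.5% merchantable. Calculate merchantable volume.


Formula: MV = V_total * (merchantable_pct / 100)
Merchantable fraction = 53.5% / 100 = 0.535
MV = 3.05 m^3 * 0.535 = 1.632 m^3

1.632


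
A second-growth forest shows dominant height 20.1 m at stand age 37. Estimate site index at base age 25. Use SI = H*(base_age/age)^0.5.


Formula: SI = H_dom * (base_age / age)^0.5
Age ratio = 25 / 37 = 0.67568
sqrt(age_ratio) = 0.82199
SI = 20.1 * 0.82199 = 16.5 m

16.5


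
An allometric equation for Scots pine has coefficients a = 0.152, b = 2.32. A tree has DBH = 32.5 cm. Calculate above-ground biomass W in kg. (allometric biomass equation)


Formula: W = a * DBH^b  (allometric power law)
DBH^b = 32.5^2.32 = 3217.8767
W = 0.152 * 3217.8767 = 489.1 kg

489.1


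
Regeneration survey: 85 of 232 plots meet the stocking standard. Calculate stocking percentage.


Formula: Stocking % = stocked plots / total plots * 100
Stocking = 85 / 232 * 100
Stocking = 0.3664 * 100 = 36.6%

36.6


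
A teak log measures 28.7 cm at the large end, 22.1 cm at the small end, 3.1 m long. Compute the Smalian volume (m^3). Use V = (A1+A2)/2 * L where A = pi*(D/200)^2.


Smalian: V = (A1 + A2)/2 * L,  A = pi*(D/200)^2
A1 = pi*(28.7/200)^2 = 0.064692 m^2
A2 = pi*(22.1/200)^2 = 0.03836 m^2
V = (0.064692+0.03836)/2*3.1 = 0.1597 m^3

0.1597


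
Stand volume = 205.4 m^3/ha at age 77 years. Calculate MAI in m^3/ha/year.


Formula: MAI = Total Volume / Stand Age
MAI = 205.4 m^3/ha / 77 years
MAI = 2.67 m^3/ha/year

2.67


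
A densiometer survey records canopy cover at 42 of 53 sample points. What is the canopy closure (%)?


Formula: Canopy closure = covered points / total points * 100
Closure = 42 / 53 * 100
Closure = 0.7925 * 100 = 79.2%

79.2


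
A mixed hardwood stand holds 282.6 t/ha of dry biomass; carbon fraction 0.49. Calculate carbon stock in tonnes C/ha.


Formula: Carbon Stock = Biomass * Carbon Fraction
C = 282.6 t/ha * 0.49
C = 138.5 t C/ha

138.5


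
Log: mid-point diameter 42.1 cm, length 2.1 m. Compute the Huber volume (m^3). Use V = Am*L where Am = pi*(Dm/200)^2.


Huber: V = Am * L,  Am = pi*(Dm/200)^2
Am = pi*(42.1/200)^2 = 0.139205 m^2
V = 0.139205*2.1 = 0.2923 m^3

0.2923


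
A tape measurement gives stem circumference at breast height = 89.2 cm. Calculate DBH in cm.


Formula: DBH = C / pi
DBH = 89.2 / pi
pi = 3.14159...
DBH = 28.4 cm

28.4


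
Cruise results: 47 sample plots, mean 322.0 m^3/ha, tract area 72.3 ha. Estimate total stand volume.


Formula: Total Volume = Mean Volume per ha * Total Area
Total Volume = 322.0 m^3/ha * 72.3 ha
Total Volume = 23281 m^3

23281


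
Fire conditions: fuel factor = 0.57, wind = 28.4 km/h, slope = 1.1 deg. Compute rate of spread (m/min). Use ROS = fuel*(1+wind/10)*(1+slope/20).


Formula: ROS = fuel * (1 + wind/10) * (1 + slope/20)
Wind factor = 1 + 28.4/10 = 3.84
Slope factor = 1 + 1.1/20 = 1.055
ROS = 0.57 * 3.84 * 1.055 = 2.31 m/min

2.31


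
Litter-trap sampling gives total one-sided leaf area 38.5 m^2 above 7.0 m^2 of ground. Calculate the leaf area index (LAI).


Formula: LAI = total leaf area / ground area  (dimensionless)
LAI = 38.5 m^2 / 7.0 m^2
LAI = 5.5

5.5


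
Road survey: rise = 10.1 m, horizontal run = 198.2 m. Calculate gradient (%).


Formula: Gradient = rise / run * 100
Gradient = 10.1 / 198.2 * 100 = 5.1%

5.1


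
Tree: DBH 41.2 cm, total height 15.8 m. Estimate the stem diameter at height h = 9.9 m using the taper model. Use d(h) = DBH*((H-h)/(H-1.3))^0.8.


Taper: d(h) = DBH * ((H - h) / (H - 1.3))^0.8
Numerator = H - h = 15.8 - 9.9 = 5.9 m
Denominator = H - 1.3 = 15.8 - 1.3 = 14.5 m
Ratio = 5.9 / 14.5 = 0.4069
d = 41.2 * 0.4069^0.8 = 20.1 cm

20.1


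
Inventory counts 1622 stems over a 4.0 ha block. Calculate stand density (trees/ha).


Formula: Stand Density = N_trees / Area_ha
Density = 1622 trees / 4.0 ha
Density = 406 trees/ha

406


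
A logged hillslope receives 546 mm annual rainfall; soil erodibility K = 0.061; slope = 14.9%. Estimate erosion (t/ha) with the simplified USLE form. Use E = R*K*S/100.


Formula: E = R * K * S / 100  (simplified USLE)
R * K = 546 * 0.061 = 33.306
E = 33.306 * 14.9 / 100 = 4.96 t/ha

4.96


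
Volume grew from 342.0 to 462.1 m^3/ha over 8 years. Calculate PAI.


Formula: PAI = (V_T2 - V_T1) / (T2 - T1)
Volume increment = 462.1 - 342.0 = 120.1 m^3/ha
PAI = 120.1 / 8 = 15.01 m^3/ha/year

15.01


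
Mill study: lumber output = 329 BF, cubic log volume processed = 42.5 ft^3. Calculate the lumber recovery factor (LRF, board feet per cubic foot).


Formula: LRF = Lumber Output (BF) / Log Input (ft^3)
LRF = 329 BF / 42.5 ft^3
LRF = 7.74 BF/ft^3

7.74


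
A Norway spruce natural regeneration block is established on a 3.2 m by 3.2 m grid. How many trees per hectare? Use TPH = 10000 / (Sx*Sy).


Formula: TPH = 10000 m^2/ha / (spacing_x * spacing_y)
Area per tree = 3.2 m * 3.2 m = 10.24 m^2
TPH = 10000 / 10.24 = 977 trees/ha

977


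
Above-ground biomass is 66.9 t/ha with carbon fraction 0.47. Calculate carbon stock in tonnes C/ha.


Formula: Carbon Stock = Biomass * Carbon Fraction
C = 66.9 t/ha * 0.47
C = 31.4 t C/ha

31.4


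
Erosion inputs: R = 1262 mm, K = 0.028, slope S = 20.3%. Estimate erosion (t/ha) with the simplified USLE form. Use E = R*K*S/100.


Formula: E = R * K * S / 100  (simplified USLE)
R * K = 1262 * 0.028 = 35.336
E = 35.336 * 20.3 / 100 = 7.17 t/ha

7.17


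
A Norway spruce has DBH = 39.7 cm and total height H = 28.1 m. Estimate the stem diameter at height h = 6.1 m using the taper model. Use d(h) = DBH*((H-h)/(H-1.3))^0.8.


Taper: d(h) = DBH * ((H - h) / (H - 1.3))^0.8
Numerator = H - h = 28.1 - 6.1 = 22.0 m
Denominator = H - 1.3 = 28.1 - 1.3 = 26.8 m
Ratio = 22.0 / 26.8 = 0.8209
d = 39.7 * 0.8209^0.8 = 33.9 cm

33.9


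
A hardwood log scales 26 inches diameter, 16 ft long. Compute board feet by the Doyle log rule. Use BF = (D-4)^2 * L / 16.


Doyle: BF = (D - 4)^2 * L / 16
Adjusted diameter = 26 - 4 = 22 in
(D-4)^2 = 22^2 = 484
BF = 484 * 16 / 16 = 484 BF

484


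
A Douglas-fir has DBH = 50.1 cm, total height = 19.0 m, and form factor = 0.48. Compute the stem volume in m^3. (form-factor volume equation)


Formula: V = pi * (DBH/200)^2 * H * ff
Radius = DBH/200 = 50.1/200 = 0.2505 m
Radius^2 = 0.2505^2 = 0.06275025 m^2
V = pi * 0.06275025 * 19.0 * 0.48
V = 1.798 m^3

1.798


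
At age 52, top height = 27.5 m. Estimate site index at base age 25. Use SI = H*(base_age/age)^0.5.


Formula: SI = H_dom * (base_age / age)^0.5
Age ratio = 25 / 52 = 0.48077
sqrt(age_ratio) = 0.69338
SI = 27.5 * 0.69338 = 19.1 m

19.1


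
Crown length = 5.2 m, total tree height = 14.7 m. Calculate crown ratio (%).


Formula: Crown Ratio = (Crown Length / Total Height) * 100
CR = (5.2 m / 14.7 m) * 100
CR = 0.3537 * 100 = 35.4%

35.4


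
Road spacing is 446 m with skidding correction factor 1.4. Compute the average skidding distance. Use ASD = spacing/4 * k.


Formula: ASD = (spacing / 4) * correction
Uncorrected distance = spacing / 4 = 446 / 4 = 111.5 m
ASD = 111.5 * 1.4 = 156 m

156


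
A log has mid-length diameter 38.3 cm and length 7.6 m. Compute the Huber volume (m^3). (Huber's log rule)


Huber: V = Am * L,  Am = pi*(Dm/200)^2
Am = pi*(38.3/200)^2 = 0.115209 m^2
V = 0.115209*7.6 = 0.8756 m^3

0.8756


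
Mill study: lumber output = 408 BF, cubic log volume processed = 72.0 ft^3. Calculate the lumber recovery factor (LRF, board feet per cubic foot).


Formula: LRF = Lumber Output (BF) / Log Input (ft^3)
LRF = 408 BF / 72.0 ft^3
LRF = 5.67 BF/ft^3

5.67


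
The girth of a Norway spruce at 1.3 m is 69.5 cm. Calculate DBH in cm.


Formula: DBH = C / pi
DBH = 69.5 / pi
pi = 3.14159...
DBH = 22.1 cm

22.1


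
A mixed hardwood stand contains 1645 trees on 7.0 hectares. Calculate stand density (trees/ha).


Formula: Stand Density = N_trees / Area_ha
Density = 1645 trees / 7.0 ha
Density = 235 trees/ha

235


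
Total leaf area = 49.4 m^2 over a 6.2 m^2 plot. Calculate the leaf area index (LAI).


Formula: LAI = total leaf area / ground area  (dimensionless)
LAI = 49.4 m^2 / 6.2 m^2
LAI = 7.97

7.97


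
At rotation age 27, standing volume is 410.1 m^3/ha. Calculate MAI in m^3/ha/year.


Formula: MAI = Total Volume / Stand Age
MAI = 410.1 m^3/ha / 27 years
MAI = 15.19 m^3/ha/year

15.19


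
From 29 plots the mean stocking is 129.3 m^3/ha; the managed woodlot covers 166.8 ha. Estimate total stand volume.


Formula: Total Volume = Mean Volume per ha * Total Area
Total Volume = 129.3 m^3/ha * 166.8 ha
Total Volume = 21567 m^3

21567


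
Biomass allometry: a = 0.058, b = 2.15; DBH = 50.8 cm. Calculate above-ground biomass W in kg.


Formula: W = a * DBH^b  (allometric power law)
DBH^b = 50.8^2.15 = 4651.6495
W = 0.058 * 4651.6495 = 269.8 kg

269.8


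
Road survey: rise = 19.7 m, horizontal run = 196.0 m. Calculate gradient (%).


Formula: Gradient = rise / run * 100
Gradient = 19.7 / 196.0 * 100 = 10.1%

10.1


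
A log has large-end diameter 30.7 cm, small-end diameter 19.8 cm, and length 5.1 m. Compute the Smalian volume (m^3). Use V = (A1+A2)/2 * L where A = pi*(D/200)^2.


Smalian: V = (A1 + A2)/2 * L,  A = pi*(D/200)^2
A1 = pi*(30.7/200)^2 = 0.074023 m^2
A2 = pi*(19.8/200)^2 = 0.030791 m^2
V = (0.074023+0.030791)/2*5.1 = 0.2673 m^3

0.2673


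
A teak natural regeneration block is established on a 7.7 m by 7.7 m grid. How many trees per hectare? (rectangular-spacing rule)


Formula: TPH = 10000 m^2/ha / (spacing_x * spacing_y)
Area per tree = 7.7 m * 7.7 m = 59.29 m^2
TPH = 10000 / 59.29 = 169 trees/ha

169


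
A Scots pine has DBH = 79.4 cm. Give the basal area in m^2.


Formula: BA = pi * (DBH/2)^2 / 10000  (cm^2 to m^2)
Radius = DBH/2 = 79.4/2 = 39.7 cm
BA = pi * 39.7^2 / 10000
   = 4951.4328 cm^2 / 10000
   = 0.4951 m^2

0.4951


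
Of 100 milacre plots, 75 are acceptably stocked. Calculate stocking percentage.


Formula: Stocking % = stocked plots / total plots * 100
Stocking = 75 / 100 * 100
Stocking = 0.75 * 100 = 75.0%

75.0


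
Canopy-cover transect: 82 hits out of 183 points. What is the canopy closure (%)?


Formula: Canopy closure = covered points / total points * 100
Closure = 82 / 183 * 100
Closure = 0.4481 * 100 = 44.8%

44.8


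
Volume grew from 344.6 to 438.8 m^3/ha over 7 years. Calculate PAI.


Formula: PAI = (V_T2 - V_T1) / (T2 - T1)
Volume increment = 438.8 - 344.6 = 94.2 m^3/ha
PAI = 94.2 / 7 = 13.46 m^3/ha/year

13.46


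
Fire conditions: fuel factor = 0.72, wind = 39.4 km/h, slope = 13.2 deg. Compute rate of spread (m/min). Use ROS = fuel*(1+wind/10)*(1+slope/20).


Formula: ROS = fuel * (1 + wind/10) * (1 + slope/20)
Wind factor = 1 + 39.4/10 = 4.94
Slope factor = 1 + 13.2/20 = 1.66
ROS = 0.72 * 4.94 * 1.66 = 5.9 m/min

5.9


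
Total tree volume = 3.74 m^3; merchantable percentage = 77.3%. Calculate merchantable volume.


Formula: MV = V_total * (merchantable_pct / 100)
Merchantable fraction = 77.3% / 100 = 0.773
MV = 3.74 m^3 * 0.773 = 2.891 m^3

2.891


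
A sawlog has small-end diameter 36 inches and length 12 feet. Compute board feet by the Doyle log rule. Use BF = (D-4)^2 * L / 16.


Doyle: BF = (D - 4)^2 * L / 16
Adjusted diameter = 36 - 4 = 32 in
(D-4)^2 = 32^2 = 1024
BF = 1024 * 12 / 16 = 768 BF

768


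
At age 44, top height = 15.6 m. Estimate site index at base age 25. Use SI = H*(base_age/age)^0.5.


Formula: SI = H_dom * (base_age / age)^0.5
Age ratio = 25 / 44 = 0.56818
sqrt(age_ratio) = 0.75378
SI = 15.6 * 0.75378 = 11.8 m

11.8


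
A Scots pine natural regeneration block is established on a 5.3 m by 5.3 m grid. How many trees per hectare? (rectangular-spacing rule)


Formula: TPH = 10000 m^2/ha / (spacing_x * spacing_y)
Area per tree = 5.3 m * 5.3 m = 28.09 m^2
TPH = 10000 / 28.09 = 356 trees/ha

356


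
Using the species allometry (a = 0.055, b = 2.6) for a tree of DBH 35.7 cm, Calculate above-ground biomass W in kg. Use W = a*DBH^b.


Formula: W = a * DBH^b  (allometric power law)
DBH^b = 35.7^2.6 = 10887.7305
W = 0.055 * 10887.7305 = 598.8 kg

598.8


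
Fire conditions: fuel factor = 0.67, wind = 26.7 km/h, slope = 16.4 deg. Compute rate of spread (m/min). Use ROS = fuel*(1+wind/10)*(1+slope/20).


Formula: ROS = fuel * (1 + wind/10) * (1 + slope/20)
Wind factor = 1 + 26.7/10 = 3.67
Slope factor = 1 + 16.4/20 = 1.82
ROS = 0.67 * 3.67 * 1.82 = 4.48 m/min

4.48


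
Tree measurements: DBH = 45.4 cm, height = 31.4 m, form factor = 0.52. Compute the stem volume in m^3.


Formula: V = pi * (DBH/200)^2 * H * ff
Radius = DBH/200 = 45.4/200 = 0.227 m
Radius^2 = 0.227^2 = 0.051529 m^2
V = pi * 0.051529 * 31.4 * 0.52
V = 2.643 m^3

2.643


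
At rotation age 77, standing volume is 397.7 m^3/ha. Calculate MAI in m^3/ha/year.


Formula: MAI = Total Volume / Stand Age
MAI = 397.7 m^3/ha / 77 years
MAI = 5.16 m^3/ha/year

5.16


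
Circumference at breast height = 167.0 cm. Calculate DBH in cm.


Formula: DBH = C / pi
DBH = 167.0 / pi
pi = 3.14159...
DBH = 53.2 cm

53.2


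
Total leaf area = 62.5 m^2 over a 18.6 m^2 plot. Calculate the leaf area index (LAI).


Formula: LAI = total leaf area / ground area  (dimensionless)
LAI = 62.5 m^2 / 18.6 m^2
LAI = 3.36

3.36


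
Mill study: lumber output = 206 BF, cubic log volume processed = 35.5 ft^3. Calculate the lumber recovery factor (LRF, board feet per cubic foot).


Formula: LRF = Lumber Output (BF) / Log Input (ft^3)
LRF = 206 BF / 35.5 ft^3
LRF = 5.8 BF/ft^3

5.8


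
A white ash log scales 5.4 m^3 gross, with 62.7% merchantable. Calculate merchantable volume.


Formula: MV = V_total * (merchantable_pct / 100)
Merchantable fraction = 62.7% / 100 = 0.627
MV = 5.4 m^3 * 0.627 = 3.386 m^3

3.386


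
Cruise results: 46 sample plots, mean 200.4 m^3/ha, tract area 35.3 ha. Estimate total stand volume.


Formula: Total Volume = Mean Volume per ha * Total Area
Total Volume = 200.4 m^3/ha * 35.3 ha
Total Volume = 7074 m^3

7074


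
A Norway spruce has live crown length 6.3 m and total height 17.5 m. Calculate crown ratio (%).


Formula: Crown Ratio = (Crown Length / Total Height) * 100
CR = (6.3 m / 17.5 m) * 100
CR = 0.36 * 100 = 36.0%

36.0


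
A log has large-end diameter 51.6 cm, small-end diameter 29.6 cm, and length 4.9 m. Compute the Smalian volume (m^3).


Smalian: V = (A1 + A2)/2 * L,  A = pi*(D/200)^2
A1 = pi*(51.6/200)^2 = 0.209117 m^2
A2 = pi*(29.6/200)^2 = 0.068813 m^2
V = (0.209117+0.068813)/2*4.9 = 0.6809 m^3

0.6809


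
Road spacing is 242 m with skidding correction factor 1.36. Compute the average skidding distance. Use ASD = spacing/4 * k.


Formula: ASD = (spacing / 4) * correction
Uncorrected distance = spacing / 4 = 242 / 4 = 60.5 m
ASD = 60.5 * 1.36 = 82 m

82


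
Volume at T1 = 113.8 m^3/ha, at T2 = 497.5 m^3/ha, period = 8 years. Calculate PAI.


Formula: PAI = (V_T2 - V_T1) / (T2 - T1)
Volume increment = 497.5 - 113.8 = 383.7 m^3/ha
PAI = 383.7 / 8 = 47.96 m^3/ha/year

47.96


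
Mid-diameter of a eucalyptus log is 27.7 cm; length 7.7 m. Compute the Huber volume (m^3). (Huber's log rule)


Huber: V = Am * L,  Am = pi*(Dm/200)^2
Am = pi*(27.7/200)^2 = 0.060263 m^2
V = 0.060263*7.7 = 0.464 m^3

0.464


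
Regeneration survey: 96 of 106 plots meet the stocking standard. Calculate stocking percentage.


Formula: Stocking % = stocked plots / total plots * 100
Stocking = 96 / 106 * 100
Stocking = 0.9057 * 100 = 90.6%

90.6


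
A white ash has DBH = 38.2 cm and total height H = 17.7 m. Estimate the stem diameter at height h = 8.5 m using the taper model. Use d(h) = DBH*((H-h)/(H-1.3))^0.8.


Taper: d(h) = DBH * ((H - h) / (H - 1.3))^0.8
Numerator = H - h = 17.7 - 8.5 = 9.2 m
Denominator = H - 1.3 = 17.7 - 1.3 = 16.4 m
Ratio = 9.2 / 16.4 = 0.56098
d = 38.2 * 0.56098^0.8 = 24.1 cm

24.1


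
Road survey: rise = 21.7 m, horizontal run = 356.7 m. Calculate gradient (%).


Formula: Gradient = rise / run * 100
Gradient = 21.7 / 356.7 * 100 = 6.1%

6.1


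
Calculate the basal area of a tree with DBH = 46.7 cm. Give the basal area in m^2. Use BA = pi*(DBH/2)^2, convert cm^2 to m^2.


Formula: BA = pi * (DBH/2)^2 / 10000  (cm^2 to m^2)
Radius = DBH/2 = 46.7/2 = 23.35 cm
BA = pi * 23.35^2 / 10000
   = 1712.867 cm^2 / 10000
   = 0.1713 m^2

0.1713


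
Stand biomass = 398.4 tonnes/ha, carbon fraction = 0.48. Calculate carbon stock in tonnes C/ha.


Formula: Carbon Stock = Biomass * Carbon Fraction
C = 398.4 t/ha * 0.48
C = 191.2 t C/ha

191.2


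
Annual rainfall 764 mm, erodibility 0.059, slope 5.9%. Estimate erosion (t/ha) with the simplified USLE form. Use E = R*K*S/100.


Formula: E = R * K * S / 100  (simplified USLE)
R * K = 764 * 0.059 = 45.076
E = 45.076 * 5.9 / 100 = 2.66 t/ha

2.66


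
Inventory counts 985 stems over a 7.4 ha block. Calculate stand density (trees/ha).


Formula: Stand Density = N_trees / Area_ha
Density = 985 trees / 7.4 ha
Density = 133 trees/ha

133


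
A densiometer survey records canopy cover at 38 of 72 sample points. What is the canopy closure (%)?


Formula: Canopy closure = covered points / total points * 100
Closure = 38 / 72 * 100
Closure = 0.5278 * 100 = 52.8%

52.8


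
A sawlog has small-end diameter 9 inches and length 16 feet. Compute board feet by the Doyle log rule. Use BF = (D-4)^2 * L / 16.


Doyle: BF = (D - 4)^2 * L / 16
Adjusted diameter = 9 - 4 = 5 in
(D-4)^2 = 5^2 = 25
BF = 25 * 16 / 16 = 25 BF

25


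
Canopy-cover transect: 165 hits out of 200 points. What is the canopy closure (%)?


Formula: Canopy closure = covered points / total points * 100
Closure = 165 / 200 * 100
Closure = 0.825 * 100 = 82.5%

82.5


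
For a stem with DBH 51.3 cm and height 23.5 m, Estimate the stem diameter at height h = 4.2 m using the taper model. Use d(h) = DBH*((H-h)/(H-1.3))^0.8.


Taper: d(h) = DBH * ((H - h) / (H - 1.3))^0.8
Numerator = H - h = 23.5 - 4.2 = 19.3 m
Denominator = H - 1.3 = 23.5 - 1.3 = 22.2 m
Ratio = 19.3 / 22.2 = 0.86937
d = 51.3 * 0.86937^0.8 = 45.9 cm

45.9


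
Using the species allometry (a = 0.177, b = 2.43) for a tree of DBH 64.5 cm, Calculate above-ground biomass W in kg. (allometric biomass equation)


Formula: W = a * DBH^b  (allometric power law)
DBH^b = 64.5^2.43 = 24959.1681
W = 0.177 * 24959.1681 = 4417.8 kg

4417.8


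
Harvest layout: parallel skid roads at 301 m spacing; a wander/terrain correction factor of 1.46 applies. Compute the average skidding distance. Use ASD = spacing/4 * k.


Formula: ASD = (spacing / 4) * correction
Uncorrected distance = spacing / 4 = 301 / 4 = 75.25 m
ASD = 75.25 * 1.46 = 110 m

110


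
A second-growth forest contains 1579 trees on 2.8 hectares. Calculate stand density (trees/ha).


Formula: Stand Density = N_trees / Area_ha
Density = 1579 trees / 2.8 ha
Density = 564 trees/ha

564


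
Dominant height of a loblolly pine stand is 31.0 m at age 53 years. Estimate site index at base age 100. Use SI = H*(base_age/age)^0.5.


Formula: SI = H_dom * (base_age / age)^0.5
Age ratio = 100 / 53 = 1.88679
sqrt(age_ratio) = 1.37361
SI = 31.0 * 1.37361 = 42.6 m

42.6


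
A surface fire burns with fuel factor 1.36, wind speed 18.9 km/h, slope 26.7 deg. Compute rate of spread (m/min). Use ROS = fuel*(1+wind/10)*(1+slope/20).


Formula: ROS = fuel * (1 + wind/10) * (1 + slope/20)
Wind factor = 1 + 18.9/10 = 2.89
Slope factor = 1 + 26.7/20 = 2.335
ROS = 1.36 * 2.89 * 2.335 = 9.18 m/min

9.18


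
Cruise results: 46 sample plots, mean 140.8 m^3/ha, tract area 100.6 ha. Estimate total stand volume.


Formula: Total Volume = Mean Volume per ha * Total Area
Total Volume = 140.8 m^3/ha * 100.6 ha
Total Volume = 14164 m^3

14164


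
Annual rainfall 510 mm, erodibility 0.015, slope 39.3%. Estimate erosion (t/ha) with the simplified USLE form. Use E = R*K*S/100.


Formula: E = R * K * S / 100  (simplified USLE)
R * K = 510 * 0.015 = 7.65
E = 7.65 * 39.3 / 100 = 3.01 t/ha

3.01


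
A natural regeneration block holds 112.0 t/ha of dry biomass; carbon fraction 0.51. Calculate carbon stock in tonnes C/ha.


Formula: Carbon Stock = Biomass * Carbon Fraction
C = 112.0 t/ha * 0.51
C = 57.1 t C/ha

57.1


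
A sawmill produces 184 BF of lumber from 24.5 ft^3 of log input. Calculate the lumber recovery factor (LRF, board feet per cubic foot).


Formula: LRF = Lumber Output (BF) / Log Input (ft^3)
LRF = 184 BF / 24.5 ft^3
LRF = 7.51 BF/ft^3

7.51


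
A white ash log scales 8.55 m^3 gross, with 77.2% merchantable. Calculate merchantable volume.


Formula: MV = V_total * (merchantable_pct / 100)
Merchantable fraction = 77.2% / 100 = 0.772
MV = 8.55 m^3 * 0.772 = 6.601 m^3

6.601


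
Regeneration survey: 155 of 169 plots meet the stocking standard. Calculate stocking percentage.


Formula: Stocking % = stocked plots / total plots * 100
Stocking = 155 / 169 * 100
Stocking = 0.9172 * 100 = 91.7%

91.7


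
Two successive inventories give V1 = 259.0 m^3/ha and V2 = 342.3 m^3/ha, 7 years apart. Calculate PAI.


Formula: PAI = (V_T2 - V_T1) / (T2 - T1)
Volume increment = 342.3 - 259.0 = 83.3 m^3/ha
PAI = 83.3 / 7 = 11.9 m^3/ha/year

11.9
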